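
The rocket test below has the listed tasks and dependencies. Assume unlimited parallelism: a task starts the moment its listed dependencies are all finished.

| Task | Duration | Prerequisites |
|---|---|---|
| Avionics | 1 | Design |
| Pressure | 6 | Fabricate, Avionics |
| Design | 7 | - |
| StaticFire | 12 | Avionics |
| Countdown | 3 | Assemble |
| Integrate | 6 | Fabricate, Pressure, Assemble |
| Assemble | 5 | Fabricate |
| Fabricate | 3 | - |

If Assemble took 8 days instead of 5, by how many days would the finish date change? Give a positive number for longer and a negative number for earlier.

Actual critical path: Design→Avionics→Pressure→Integrate = 7+1+6+6 = 20 ⇒ 20 days.
The longest path through Assemble is only 14 days, so Assemble has float 6.
The critical path is still Design→Avionics→Pressure→Integrate; finish is now 20 days.
Change in finish: 20 − 20 = +0 days.

0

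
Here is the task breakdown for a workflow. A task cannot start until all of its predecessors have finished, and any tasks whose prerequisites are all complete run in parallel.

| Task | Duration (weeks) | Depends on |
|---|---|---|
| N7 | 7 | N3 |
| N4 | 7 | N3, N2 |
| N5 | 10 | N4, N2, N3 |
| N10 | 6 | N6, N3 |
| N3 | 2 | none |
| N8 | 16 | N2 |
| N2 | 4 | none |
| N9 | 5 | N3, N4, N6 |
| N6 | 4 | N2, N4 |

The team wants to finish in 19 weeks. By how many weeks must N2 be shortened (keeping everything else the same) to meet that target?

2

Current finish: 21 weeks; target: 19.
N2 is on every critical path, so each week cut from N2 cuts the finish by one (this holds down to a finish of 19).
Need 21 − 19 = 2 weeks off N2 → N2 becomes 2 weeks, finish becomes 19.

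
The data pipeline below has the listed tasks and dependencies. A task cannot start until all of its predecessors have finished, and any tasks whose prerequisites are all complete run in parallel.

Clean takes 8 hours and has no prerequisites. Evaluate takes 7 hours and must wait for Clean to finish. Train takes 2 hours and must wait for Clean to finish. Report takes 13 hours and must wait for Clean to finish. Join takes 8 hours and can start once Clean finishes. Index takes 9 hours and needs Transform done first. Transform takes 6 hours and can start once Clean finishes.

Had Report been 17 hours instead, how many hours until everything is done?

As given, the longest chain is Clean→Transform→Index = 8+6+9 = 23, so the finish is 23 hours.
Report has 2 hours of float (longest path through it is 21).
New critical path: Clean→Report = 8+17 = 25 ⇒ 25 hours.

25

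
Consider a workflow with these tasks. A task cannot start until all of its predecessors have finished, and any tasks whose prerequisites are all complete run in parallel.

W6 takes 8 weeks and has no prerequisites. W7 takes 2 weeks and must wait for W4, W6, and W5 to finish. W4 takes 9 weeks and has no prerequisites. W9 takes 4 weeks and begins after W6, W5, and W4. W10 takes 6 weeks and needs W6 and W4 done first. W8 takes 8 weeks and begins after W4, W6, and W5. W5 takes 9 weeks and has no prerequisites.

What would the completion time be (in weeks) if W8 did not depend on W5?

17

With the dependency in place, W4→W8 = 9+8 = 17 sets the finish at 17 weeks.
Dropping W5→W8 doesn't change W8's earliest start (9); another predecessor still binds.
After: W4→W8 = 9+8 = 17 → 17 weeks.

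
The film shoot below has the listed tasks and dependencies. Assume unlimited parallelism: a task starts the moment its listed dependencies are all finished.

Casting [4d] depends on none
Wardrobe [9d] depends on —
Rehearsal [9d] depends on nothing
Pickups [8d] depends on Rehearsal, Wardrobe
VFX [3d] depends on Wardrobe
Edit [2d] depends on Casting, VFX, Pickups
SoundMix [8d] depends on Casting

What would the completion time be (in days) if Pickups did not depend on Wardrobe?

Original critical path: Wardrobe→Pickups→Edit = 9+8+2 = 19 ⇒ 19 days.
Dropping Wardrobe→Pickups doesn't change Pickups's earliest start (9); another predecessor still binds.
New critical path: Rehearsal→Pickups→Edit = 9+8+2 = 19 ⇒ 19 days.

19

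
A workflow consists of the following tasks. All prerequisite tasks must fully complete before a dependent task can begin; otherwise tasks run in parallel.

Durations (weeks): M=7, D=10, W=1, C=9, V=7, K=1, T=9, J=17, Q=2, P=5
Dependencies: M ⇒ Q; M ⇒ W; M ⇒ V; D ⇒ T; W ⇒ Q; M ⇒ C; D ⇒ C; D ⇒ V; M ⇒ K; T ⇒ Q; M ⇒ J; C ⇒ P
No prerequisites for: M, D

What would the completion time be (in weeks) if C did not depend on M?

With the dependency in place, M→J = 7+17 = 24 sets the finish at 24 weeks.
Dropping M→C doesn't change C's earliest start (10); another predecessor still binds.
After: M→J = 7+17 = 24 → 24 weeks.

24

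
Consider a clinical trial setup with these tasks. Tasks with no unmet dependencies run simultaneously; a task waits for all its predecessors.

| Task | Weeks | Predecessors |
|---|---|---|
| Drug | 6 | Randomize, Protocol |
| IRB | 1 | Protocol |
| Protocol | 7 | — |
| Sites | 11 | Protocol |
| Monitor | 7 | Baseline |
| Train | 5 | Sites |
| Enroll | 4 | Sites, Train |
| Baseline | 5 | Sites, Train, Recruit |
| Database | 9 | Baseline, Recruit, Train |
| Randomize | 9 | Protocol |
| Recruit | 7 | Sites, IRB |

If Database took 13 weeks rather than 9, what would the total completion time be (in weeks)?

43

As given, the longest chain is Protocol→Sites→Recruit→Baseline→Database = 7+11+7+5+9 = 39, so the finish is 39 weeks.
Since Database is critical, the +4 change carries straight to that chain (now 43 weeks).
That remains the longest chain; total 43 weeks.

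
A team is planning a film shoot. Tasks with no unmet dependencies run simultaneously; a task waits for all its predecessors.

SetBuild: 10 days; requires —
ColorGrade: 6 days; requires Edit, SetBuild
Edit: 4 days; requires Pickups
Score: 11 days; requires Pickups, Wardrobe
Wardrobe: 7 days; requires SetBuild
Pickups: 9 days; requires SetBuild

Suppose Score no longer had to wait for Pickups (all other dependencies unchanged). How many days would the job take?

Original critical path: SetBuild→Pickups→Score = 10+9+11 = 30 ⇒ 30 days.
Without Pickups→Score, Score's earliest start moves from 19 to 17.
After: SetBuild→Pickups→Edit→ColorGrade = 10+9+4+6 = 29 → 29 days.

29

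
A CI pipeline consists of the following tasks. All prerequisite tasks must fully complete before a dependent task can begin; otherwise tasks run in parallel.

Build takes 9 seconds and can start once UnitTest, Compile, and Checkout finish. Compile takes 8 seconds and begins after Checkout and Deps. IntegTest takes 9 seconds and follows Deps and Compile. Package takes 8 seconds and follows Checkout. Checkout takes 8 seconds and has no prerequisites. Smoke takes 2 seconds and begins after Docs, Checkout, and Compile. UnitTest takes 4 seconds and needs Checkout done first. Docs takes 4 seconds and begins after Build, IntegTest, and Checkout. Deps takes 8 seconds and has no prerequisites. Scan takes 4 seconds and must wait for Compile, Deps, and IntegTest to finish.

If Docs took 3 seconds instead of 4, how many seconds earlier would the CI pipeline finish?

Baseline: Checkout→Compile→IntegTest→Docs→Smoke = 8+8+9+4+2 = 31 → 31 seconds.
Since Docs is critical, the -1 change carries straight to that chain (now 30 seconds).
That remains the longest chain; total 30 seconds.
Change in finish: 30 − 31 = -1 seconds.

1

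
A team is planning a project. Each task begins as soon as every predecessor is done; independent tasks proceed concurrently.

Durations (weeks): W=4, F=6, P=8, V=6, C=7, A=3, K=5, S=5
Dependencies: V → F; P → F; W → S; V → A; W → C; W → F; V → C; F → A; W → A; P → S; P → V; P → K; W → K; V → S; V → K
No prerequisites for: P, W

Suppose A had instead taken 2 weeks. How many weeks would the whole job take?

22

Actual critical path: P→V→F→A = 8+6+6+3 = 23 ⇒ 23 weeks.
Since A is critical, the -1 change carries straight to that chain (now 22 weeks).
No other chain overtakes it, so the finish is 22 weeks.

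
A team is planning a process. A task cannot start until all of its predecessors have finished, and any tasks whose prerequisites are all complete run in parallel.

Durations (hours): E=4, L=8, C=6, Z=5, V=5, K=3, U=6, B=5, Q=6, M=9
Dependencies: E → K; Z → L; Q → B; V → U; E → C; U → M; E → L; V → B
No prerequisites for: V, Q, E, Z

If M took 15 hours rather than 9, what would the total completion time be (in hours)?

As given, the longest chain is V→U→M = 5+6+9 = 20, so the finish is 20 hours.
Since M is critical, the +6 change carries straight to that chain (now 26 hours).
The critical path is still V→U→M; finish is now 26 hours.

26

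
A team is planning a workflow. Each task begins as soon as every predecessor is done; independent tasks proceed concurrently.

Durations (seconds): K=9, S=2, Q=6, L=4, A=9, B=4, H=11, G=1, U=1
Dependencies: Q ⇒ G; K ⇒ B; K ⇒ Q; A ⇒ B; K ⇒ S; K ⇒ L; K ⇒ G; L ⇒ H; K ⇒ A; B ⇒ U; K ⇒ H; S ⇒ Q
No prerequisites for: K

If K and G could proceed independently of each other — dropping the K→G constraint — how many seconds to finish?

With the dependency in place, K→L→H = 9+4+11 = 24 sets the finish at 24 seconds.
Dropping K→G doesn't change G's earliest start (17); another predecessor still binds.
The longest chain is now K→L→H = 9+4+11 = 24, so the plan takes 24 seconds.

24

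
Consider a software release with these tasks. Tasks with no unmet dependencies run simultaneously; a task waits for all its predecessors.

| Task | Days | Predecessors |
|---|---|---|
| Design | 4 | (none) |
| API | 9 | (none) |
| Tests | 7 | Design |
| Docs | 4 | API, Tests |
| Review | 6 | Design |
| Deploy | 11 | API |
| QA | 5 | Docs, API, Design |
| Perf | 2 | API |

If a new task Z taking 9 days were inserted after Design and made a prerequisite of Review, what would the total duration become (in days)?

Originally the schedule takes 20 days.
With Z inserted, Review now waits for max(Design, Z).
New critical path: Design→Tests→Docs→QA = 4+7+4+5 = 20 ⇒ 20 days.

20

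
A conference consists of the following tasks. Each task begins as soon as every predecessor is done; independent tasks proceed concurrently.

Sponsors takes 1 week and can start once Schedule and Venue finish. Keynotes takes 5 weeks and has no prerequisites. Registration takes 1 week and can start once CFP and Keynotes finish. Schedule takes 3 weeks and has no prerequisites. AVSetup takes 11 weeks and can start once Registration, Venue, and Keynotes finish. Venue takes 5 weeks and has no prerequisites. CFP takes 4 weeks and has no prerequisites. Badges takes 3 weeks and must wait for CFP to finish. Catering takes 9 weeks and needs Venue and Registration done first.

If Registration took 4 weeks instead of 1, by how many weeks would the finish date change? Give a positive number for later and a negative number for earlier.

3

Critical path before the change: Keynotes→Registration→AVSetup = 5+1+11 = 17 giving 17 weeks.
Registration lies on that path, so at 4 weeks the path becomes 20 weeks.
No other chain overtakes it, so the finish is 20 weeks.
Change in finish: 20 − 17 = +3 weeks.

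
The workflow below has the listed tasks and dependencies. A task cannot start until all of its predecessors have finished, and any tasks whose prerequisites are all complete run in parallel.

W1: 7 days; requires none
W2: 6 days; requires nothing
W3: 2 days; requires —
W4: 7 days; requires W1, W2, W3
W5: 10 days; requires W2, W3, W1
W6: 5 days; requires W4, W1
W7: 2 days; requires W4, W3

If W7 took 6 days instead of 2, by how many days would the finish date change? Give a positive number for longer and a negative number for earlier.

Critical path before the change: W1→W4→W6 = 7+7+5 = 19 giving 19 days.
The longest path through W7 is only 16 days, so W7 has float 3.
Now W1→W4→W7 = 7+7+6 = 20 is longest, so the finish becomes 20 days.
Change in finish: 20 − 19 = +1 days.

1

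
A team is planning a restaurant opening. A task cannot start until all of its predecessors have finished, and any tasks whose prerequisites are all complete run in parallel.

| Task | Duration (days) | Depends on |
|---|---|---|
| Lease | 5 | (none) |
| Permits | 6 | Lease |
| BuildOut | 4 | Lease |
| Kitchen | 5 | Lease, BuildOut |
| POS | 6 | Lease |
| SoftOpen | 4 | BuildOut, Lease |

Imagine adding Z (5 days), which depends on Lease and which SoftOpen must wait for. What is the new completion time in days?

14

Originally the project takes 14 days.
With Z inserted, SoftOpen now waits for max(BuildOut, Lease, Z).
New critical path: Lease→Z→SoftOpen = 5+5+4 = 14 ⇒ 14 days.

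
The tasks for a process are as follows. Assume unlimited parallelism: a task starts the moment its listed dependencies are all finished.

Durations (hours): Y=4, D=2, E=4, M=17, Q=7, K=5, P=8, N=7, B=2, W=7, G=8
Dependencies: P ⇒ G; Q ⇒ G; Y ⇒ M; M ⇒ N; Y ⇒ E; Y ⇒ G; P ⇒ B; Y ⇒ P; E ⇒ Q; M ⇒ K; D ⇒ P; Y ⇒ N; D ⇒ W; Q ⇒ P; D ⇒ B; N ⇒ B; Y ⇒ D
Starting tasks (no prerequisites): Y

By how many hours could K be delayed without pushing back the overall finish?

5

The longest chain is Y→E→Q→P→G = 4+4+7+8+8 = 31; overall finish 31 hours.
The longest chain containing K totals 26 hours.
Slack of K = 26 − 21 = 5 hours.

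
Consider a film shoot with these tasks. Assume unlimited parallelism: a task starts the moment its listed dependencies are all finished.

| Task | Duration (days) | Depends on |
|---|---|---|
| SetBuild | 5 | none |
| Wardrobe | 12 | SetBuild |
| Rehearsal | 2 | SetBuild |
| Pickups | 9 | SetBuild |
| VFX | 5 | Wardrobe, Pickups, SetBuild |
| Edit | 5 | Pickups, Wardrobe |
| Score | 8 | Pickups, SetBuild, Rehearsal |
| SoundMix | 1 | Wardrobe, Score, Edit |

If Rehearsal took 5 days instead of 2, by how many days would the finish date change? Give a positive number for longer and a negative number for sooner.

0

Baseline: SetBuild→Wardrobe→Edit→SoundMix = 5+12+5+1 = 23 → 23 days.
The longest path through Rehearsal is only 16 days, so Rehearsal has float 7.
That remains the longest chain; total 23 days.
Change in finish: 23 − 23 = +0 days.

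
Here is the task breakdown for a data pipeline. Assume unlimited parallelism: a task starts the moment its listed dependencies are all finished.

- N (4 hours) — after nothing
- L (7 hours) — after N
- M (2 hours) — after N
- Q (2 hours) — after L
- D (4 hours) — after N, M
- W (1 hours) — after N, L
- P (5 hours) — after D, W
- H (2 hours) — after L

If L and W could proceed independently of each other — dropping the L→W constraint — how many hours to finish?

15

Before: longest chain N→L→W→P = 4+7+1+5 = 17, finish 17.
Without L→W, W's earliest start moves from 11 to 4.
After: N→M→D→P = 4+2+4+5 = 15 → 15 hours.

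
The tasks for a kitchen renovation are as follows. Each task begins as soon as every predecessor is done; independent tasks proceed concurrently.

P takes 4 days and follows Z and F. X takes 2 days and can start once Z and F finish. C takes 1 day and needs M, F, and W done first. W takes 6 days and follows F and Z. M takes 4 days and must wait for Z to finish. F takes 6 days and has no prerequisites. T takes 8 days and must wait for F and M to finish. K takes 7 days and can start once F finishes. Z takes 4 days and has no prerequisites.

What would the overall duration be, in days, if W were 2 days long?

16

Baseline: Z→M→T = 4+4+8 = 16 → 16 days.
W has 3 days of float (longest path through it is 13).
No other chain overtakes it, so the finish is 16 days.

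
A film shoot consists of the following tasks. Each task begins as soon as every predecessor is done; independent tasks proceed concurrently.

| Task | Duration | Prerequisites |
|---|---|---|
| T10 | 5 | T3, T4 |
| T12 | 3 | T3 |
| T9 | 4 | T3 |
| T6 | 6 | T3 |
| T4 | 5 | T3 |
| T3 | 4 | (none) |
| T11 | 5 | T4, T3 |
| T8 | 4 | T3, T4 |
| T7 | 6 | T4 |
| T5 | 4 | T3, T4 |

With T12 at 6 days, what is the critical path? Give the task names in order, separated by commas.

Critical path before the change: T3→T4→T7 = 4+5+6 = 15 giving 15 days.
T12 is off the critical path — its longest chain is 7 days, giving 8 of slack.
That remains the longest chain; total 15 days.

T3, T4, T7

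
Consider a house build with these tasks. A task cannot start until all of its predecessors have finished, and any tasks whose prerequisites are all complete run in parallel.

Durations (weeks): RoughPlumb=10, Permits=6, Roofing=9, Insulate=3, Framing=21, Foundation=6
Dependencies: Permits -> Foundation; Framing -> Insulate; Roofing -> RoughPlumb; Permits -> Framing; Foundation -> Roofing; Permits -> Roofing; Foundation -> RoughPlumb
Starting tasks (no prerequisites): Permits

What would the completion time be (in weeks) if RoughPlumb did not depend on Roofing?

Original critical path: Permits→Foundation→Roofing→RoughPlumb = 6+6+9+10 = 31 ⇒ 31 weeks.
Without Roofing→RoughPlumb, RoughPlumb's earliest start moves from 21 to 12.
The longest chain is now Permits→Framing→Insulate = 6+21+3 = 30, so the schedule takes 30 weeks.

30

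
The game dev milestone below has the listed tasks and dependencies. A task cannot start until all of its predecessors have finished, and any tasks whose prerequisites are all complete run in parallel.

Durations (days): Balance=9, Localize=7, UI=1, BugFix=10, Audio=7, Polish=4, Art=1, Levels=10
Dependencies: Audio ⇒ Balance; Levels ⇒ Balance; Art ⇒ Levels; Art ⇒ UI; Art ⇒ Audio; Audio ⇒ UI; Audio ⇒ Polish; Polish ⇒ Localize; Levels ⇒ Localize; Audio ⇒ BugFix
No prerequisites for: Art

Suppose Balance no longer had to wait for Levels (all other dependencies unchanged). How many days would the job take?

Original critical path: Art→Levels→Balance = 1+10+9 = 20 ⇒ 20 days.
Without Levels→Balance, Balance's earliest start moves from 11 to 8.
New critical path: Art→Audio→Polish→Localize = 1+7+4+7 = 19 ⇒ 19 days.

19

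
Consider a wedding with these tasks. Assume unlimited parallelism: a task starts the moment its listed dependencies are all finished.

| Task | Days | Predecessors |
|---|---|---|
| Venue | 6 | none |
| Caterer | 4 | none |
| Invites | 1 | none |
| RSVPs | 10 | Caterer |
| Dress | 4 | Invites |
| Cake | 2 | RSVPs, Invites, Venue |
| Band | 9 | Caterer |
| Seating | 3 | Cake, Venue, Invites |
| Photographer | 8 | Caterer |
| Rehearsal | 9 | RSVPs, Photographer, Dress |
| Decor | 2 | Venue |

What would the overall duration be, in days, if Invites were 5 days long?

As given, the longest chain is Caterer→RSVPs→Rehearsal = 4+10+9 = 23, so the finish is 23 days.
Invites has 9 days of float (longest path through it is 14).
No other chain overtakes it, so the finish is 23 days.

23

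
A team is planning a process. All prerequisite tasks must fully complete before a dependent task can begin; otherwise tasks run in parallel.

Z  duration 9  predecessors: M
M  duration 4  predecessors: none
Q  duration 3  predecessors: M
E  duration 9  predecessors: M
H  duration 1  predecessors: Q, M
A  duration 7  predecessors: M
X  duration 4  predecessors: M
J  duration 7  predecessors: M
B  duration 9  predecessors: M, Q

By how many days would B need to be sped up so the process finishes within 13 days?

3

Current finish: 16 days; target: 13.
B is on every critical path, so each day cut from B cuts the finish by one (this holds down to a finish of 13).
Need 16 − 13 = 3 days off B → B becomes 6 days, finish becomes 13.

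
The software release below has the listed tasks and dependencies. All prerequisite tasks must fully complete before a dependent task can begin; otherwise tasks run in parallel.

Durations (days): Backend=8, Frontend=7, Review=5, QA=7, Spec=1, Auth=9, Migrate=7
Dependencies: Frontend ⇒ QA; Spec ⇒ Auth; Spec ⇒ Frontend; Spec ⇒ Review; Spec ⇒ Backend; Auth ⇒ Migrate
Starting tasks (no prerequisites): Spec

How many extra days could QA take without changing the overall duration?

The longest chain is Spec→Auth→Migrate = 1+9+7 = 17; overall finish 17 days.
QA finishes as early as 15 and must finish by 17.
Slack of QA = 10 − 8 = 2 days.

2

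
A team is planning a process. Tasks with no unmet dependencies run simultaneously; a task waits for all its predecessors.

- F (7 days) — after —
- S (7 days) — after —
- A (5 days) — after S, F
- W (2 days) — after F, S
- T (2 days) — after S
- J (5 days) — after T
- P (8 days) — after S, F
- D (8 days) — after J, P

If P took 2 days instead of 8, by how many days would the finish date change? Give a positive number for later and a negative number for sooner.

The binding path is F→P→D = 7+8+8 = 23; finish at 23 days.
P is on the critical path; changing it to 2 makes that path 17 days.
New critical path: S→T→J→D = 7+2+5+8 = 22 ⇒ 22 days.
Change in finish: 22 − 23 = -1 days.

-1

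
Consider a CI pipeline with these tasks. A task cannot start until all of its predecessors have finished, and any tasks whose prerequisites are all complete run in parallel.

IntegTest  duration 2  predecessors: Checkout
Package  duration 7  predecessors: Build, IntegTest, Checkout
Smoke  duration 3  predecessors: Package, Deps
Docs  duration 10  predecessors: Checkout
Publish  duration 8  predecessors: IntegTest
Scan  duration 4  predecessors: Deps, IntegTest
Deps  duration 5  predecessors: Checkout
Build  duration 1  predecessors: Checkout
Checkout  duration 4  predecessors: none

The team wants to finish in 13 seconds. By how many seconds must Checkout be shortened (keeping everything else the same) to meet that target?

3

Current finish: 16 seconds; target: 13.
Checkout is on every critical path, so each second cut from Checkout cuts the finish by one (this holds down to a finish of 13).
Need 16 − 13 = 3 seconds off Checkout → Checkout becomes 1 second, finish becomes 13.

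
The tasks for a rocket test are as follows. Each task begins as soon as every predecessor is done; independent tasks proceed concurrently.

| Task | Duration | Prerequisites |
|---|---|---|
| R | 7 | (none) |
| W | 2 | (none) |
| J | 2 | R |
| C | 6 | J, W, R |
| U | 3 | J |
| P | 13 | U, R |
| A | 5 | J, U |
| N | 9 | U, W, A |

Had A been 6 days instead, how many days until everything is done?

27

Actual critical path: R→J→U→A→N = 7+2+3+5+9 = 26 ⇒ 26 days.
Since A is critical, the +1 change carries straight to that chain (now 27 days).
The critical path is still R→J→U→A→N; finish is now 27 days.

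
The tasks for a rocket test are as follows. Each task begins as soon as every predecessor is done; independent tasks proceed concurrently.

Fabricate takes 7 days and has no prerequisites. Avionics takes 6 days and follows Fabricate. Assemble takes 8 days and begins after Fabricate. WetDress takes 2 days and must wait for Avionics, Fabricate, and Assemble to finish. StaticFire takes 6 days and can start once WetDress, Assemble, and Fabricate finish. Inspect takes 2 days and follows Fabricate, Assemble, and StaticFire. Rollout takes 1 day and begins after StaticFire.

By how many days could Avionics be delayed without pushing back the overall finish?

2

The longest chain is Fabricate→Assemble→WetDress→StaticFire→Inspect = 7+8+2+6+2 = 25; overall finish 25 days.
Longest path through Avionics: 23 days (earliest finish 13, latest finish 15).
So Avionics can slip 15 − 13 = 2 days.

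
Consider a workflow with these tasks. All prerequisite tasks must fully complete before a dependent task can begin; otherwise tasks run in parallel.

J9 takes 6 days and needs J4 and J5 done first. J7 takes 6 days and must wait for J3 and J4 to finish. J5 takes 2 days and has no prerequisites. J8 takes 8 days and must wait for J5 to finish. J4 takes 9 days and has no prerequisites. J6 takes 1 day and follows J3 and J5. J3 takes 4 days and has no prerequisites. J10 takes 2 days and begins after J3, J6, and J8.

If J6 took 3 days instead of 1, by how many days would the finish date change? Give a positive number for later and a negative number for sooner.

0

Baseline: J4→J7 = 9+6 = 15 → 15 days.
J6 has 8 days of float (longest path through it is 7).
The critical path is still J4→J7; finish is now 15 days.
Change in finish: 15 − 15 = +0 days.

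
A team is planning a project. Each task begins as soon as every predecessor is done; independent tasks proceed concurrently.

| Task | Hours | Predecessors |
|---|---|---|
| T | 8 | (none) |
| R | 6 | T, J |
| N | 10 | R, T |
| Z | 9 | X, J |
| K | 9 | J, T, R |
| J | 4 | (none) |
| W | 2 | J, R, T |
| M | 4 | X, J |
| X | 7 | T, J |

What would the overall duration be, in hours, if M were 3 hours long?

As given, the longest chain is T→R→N = 8+6+10 = 24, so the finish is 24 hours.
M is off the critical path — its longest chain is 19 hours, giving 5 of slack.
The critical path is still T→R→N; finish is now 24 hours.

24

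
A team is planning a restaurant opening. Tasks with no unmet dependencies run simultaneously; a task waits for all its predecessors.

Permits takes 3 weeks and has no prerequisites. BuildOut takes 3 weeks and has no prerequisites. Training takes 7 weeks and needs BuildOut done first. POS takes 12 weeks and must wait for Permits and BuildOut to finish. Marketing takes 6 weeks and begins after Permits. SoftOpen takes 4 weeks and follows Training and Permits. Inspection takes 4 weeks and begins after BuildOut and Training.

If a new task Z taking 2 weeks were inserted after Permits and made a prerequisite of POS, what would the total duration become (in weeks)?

Originally the restaurant opening takes 15 weeks.
With Z inserted, POS now waits for max(Permits, BuildOut, Z).
New critical path: Permits→Z→POS = 3+2+12 = 17 ⇒ 17 weeks.

17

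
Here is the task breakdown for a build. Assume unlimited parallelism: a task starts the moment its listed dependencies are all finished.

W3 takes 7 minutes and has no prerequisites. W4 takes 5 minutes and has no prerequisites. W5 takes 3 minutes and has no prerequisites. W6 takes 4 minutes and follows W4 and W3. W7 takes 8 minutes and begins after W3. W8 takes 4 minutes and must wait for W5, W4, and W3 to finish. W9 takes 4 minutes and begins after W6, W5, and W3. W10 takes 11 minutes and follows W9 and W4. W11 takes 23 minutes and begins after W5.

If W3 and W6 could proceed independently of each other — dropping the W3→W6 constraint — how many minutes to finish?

With the dependency in place, W3→W6→W9→W10 = 7+4+4+11 = 26 sets the finish at 26 minutes.
Without W3→W6, W6's earliest start moves from 7 to 5.
New critical path: W5→W11 = 3+23 = 26 ⇒ 26 minutes.

26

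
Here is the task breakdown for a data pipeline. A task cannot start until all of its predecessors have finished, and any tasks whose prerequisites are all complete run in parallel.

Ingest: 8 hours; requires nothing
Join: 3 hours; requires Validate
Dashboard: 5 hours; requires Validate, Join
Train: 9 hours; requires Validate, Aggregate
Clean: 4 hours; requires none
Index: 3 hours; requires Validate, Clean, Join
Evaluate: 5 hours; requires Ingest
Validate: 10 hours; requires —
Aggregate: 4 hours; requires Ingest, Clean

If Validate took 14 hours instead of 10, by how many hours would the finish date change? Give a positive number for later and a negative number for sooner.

2

Baseline: Ingest→Aggregate→Train = 8+4+9 = 21 → 21 hours.
The longest path through Validate is only 19 hours, so Validate has float 2.
The binding chain switches to Validate→Train = 14+9 = 23; finish 23 hours.
Change in finish: 23 − 21 = +2 hours.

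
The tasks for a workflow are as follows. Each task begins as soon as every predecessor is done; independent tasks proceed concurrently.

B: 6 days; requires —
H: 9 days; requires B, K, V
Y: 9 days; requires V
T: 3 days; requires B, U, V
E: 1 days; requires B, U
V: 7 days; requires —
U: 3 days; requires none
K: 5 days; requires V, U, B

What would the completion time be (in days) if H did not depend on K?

16

Before: longest chain V→K→H = 7+5+9 = 21, finish 21.
Without K→H, H's earliest start moves from 12 to 7.
After: V→H = 7+9 = 16 → 16 days.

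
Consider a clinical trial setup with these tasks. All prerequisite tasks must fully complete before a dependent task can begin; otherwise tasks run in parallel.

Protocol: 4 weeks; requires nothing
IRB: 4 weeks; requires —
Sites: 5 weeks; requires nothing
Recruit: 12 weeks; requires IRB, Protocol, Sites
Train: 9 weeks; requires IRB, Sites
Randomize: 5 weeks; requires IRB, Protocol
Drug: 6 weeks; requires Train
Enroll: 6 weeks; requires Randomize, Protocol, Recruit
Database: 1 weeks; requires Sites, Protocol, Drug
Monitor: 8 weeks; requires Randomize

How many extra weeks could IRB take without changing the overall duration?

1

Critical path: Sites→Recruit→Enroll = 5+12+6 = 23, so the finish is 23 weeks.
IRB finishes as early as 4 and must finish by 5.
Slack of IRB = 1 − 0 = 1 week.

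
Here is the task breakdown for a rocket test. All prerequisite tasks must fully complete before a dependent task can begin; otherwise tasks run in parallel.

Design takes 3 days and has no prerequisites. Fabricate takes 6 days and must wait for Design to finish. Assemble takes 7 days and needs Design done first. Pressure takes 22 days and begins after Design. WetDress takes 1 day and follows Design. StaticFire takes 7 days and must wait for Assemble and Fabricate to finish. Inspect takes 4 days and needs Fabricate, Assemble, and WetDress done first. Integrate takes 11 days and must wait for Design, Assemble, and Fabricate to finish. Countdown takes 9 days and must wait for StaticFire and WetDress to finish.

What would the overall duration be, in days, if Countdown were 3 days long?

The binding path is Design→Assemble→StaticFire→Countdown = 3+7+7+9 = 26; finish at 26 days.
Countdown lies on that path, so at 3 days the path becomes 20 days.
New critical path: Design→Pressure = 3+22 = 25 ⇒ 25 days.

25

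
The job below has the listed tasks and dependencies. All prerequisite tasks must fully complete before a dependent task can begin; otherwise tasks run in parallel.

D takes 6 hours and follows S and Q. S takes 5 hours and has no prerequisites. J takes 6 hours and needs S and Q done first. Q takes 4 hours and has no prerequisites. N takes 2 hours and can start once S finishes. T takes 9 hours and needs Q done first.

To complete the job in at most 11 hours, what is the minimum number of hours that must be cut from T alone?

2

Current finish: 13 hours; target: 11.
T is on every critical path, so each hour cut from T cuts the finish by one (this holds down to a finish of 11).
Need 13 − 11 = 2 hours off T → T becomes 7 hours, finish becomes 11.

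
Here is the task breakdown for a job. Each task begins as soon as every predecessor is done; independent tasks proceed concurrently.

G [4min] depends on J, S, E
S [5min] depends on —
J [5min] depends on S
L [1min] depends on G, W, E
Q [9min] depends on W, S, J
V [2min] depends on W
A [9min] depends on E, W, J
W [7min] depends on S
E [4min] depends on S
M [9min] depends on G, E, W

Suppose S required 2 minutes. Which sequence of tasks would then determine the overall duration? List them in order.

S, J, G, M

As given, the longest chain is S→J→G→M = 5+5+4+9 = 23, so the finish is 23 minutes.
S lies on that path, so at 2 minutes the path becomes 20 minutes.
No other chain overtakes it, so the finish is 20 minutes.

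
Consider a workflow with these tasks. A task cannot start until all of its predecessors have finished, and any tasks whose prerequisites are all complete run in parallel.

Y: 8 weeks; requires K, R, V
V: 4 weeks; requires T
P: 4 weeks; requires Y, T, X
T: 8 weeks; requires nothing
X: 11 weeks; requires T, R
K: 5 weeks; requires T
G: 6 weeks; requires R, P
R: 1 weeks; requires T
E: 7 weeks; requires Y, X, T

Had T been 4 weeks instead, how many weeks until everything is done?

Critical path before the change: T→K→Y→P→G = 8+5+8+4+6 = 31 giving 31 weeks.
Since T is critical, the -4 change carries straight to that chain (now 27 weeks).
That remains the longest chain; total 27 weeks.

27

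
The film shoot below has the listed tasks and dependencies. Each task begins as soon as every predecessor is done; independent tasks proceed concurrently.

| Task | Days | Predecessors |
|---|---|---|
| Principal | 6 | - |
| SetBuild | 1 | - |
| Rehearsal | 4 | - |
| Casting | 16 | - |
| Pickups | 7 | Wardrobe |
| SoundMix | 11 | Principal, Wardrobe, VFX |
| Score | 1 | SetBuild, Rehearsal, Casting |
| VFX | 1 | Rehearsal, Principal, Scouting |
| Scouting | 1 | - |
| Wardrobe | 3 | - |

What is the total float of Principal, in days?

0

Critical path: Principal→VFX→SoundMix = 6+1+11 = 18, so the finish is 18 days.
The longest chain containing Principal totals 18 days.
Slack of Principal = 0 − 0 = 0 days.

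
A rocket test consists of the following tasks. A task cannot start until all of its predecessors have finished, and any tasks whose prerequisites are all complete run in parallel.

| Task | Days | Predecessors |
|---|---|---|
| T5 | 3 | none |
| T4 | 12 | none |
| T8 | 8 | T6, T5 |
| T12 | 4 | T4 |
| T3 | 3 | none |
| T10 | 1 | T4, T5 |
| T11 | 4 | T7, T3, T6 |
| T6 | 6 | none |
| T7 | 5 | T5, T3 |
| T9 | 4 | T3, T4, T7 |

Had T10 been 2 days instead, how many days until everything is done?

16

The binding path is T4→T9 = 12+4 = 16; finish at 16 days.
T10 has 3 days of float (longest path through it is 13).
The critical path is still T4→T9; finish is now 16 days.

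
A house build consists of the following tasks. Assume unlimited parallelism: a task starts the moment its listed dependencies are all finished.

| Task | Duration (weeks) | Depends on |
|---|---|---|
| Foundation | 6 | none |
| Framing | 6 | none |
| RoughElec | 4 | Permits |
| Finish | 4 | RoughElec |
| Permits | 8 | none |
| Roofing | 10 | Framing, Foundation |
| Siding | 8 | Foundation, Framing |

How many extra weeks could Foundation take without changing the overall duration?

0

The longest chain is Permits→RoughElec→Finish = 8+4+4 = 16; overall finish 16 weeks.
The longest chain containing Foundation totals 16 weeks.
Float = 16 − 16 = 0.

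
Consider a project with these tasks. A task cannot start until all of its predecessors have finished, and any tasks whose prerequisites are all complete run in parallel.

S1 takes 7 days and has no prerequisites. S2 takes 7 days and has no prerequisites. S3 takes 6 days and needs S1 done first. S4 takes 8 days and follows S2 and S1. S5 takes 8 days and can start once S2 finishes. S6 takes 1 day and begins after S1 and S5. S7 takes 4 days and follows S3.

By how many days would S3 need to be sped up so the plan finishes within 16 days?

1

Current finish: 17 days; target: 16.
S3 is on every critical path, so each day cut from S3 cuts the finish by one (this holds down to a finish of 16).
Need 17 − 16 = 1 day off S3 → S3 becomes 5 days, finish becomes 16.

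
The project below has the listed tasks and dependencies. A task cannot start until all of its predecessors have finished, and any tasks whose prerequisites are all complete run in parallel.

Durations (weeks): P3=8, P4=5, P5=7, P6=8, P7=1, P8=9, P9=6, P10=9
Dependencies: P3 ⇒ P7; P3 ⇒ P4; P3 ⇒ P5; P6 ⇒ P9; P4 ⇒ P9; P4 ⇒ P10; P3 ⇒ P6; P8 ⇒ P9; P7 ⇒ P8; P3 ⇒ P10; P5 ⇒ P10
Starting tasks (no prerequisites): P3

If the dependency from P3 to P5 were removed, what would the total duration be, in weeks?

24

Before: longest chain P3→P5→P10 = 8+7+9 = 24, finish 24.
Without P3→P5, P5's earliest start moves from 8 to 0.
The longest chain is now P3→P7→P8→P9 = 8+1+9+6 = 24, so the job takes 24 weeks.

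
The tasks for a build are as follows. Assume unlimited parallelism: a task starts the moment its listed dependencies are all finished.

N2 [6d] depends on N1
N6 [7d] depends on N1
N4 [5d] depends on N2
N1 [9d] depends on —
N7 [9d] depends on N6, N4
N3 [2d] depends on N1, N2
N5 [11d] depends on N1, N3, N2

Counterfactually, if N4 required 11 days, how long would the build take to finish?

As given, the longest chain is N1→N2→N4→N7 = 9+6+5+9 = 29, so the finish is 29 days.
N4 lies on that path, so at 11 days the path becomes 35 days.
No other chain overtakes it, so the finish is 35 days.

35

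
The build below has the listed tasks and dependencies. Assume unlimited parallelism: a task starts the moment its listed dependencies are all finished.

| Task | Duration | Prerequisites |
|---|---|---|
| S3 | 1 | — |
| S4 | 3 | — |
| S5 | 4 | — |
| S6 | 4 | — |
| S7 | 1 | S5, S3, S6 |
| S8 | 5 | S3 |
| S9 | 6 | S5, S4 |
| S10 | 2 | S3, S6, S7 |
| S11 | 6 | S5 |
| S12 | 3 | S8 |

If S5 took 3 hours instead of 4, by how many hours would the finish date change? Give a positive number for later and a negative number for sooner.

As given, the longest chain is S5→S9 = 4+6 = 10, so the finish is 10 hours.
S5 lies on that path, so at 3 hours the path becomes 9 hours.
New critical path: S3→S8→S12 = 1+5+3 = 9 ⇒ 9 hours.
Change in finish: 9 − 10 = -1 hours.

-1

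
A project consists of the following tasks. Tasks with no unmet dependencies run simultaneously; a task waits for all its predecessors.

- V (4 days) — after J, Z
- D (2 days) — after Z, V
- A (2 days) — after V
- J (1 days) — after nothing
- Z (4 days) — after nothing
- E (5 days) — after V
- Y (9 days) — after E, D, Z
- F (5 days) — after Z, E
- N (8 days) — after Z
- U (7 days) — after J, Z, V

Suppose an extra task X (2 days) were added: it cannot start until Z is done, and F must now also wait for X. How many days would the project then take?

22

Originally the project takes 22 days.
With X inserted, F now waits for max(Z, E, X).
New critical path: Z→V→E→Y = 4+4+5+9 = 22 ⇒ 22 days.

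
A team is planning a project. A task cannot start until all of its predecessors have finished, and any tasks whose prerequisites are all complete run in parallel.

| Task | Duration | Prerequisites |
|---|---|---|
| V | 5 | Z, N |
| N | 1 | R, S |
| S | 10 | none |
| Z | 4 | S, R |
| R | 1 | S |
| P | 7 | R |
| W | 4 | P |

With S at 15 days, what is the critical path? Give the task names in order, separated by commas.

S, R, P, W

Critical path before the change: S→R→P→W = 10+1+7+4 = 22 giving 22 days.
S is on the critical path; changing it to 15 makes that path 27 days.
That remains the longest chain; total 27 days.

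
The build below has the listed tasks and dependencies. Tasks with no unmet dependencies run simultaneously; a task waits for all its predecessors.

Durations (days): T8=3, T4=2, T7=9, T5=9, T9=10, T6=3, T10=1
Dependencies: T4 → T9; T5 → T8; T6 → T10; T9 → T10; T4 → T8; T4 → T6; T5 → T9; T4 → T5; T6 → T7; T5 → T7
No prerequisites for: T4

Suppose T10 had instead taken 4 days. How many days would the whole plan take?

25

Critical path before the change: T4→T5→T9→T10 = 2+9+10+1 = 22 giving 22 days.
T10 lies on that path, so at 4 days the path becomes 25 days.
The critical path is still T4→T5→T9→T10; finish is now 25 days.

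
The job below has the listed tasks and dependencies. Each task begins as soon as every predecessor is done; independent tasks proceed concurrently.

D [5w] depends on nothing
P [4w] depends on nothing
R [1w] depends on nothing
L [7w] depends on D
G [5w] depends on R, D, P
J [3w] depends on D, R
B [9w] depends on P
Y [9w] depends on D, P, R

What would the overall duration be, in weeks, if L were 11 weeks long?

16

The binding path is D→Y = 5+9 = 14; finish at 14 weeks.
L has 2 weeks of float (longest path through it is 12).
The binding chain switches to D→L = 5+11 = 16; finish 16 weeks.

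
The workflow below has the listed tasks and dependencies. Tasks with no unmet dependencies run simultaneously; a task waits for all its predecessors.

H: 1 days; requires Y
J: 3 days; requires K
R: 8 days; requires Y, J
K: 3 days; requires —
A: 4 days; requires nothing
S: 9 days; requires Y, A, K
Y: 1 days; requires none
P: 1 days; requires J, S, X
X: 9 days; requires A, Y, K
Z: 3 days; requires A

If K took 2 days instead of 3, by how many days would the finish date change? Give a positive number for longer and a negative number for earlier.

0

Baseline: K→J→R = 3+3+8 = 14 → 14 days.
Since K is critical, the -1 change carries straight to that chain (now 13 days).
New critical path: A→X→P = 4+9+1 = 14 ⇒ 14 days.
Change in finish: 14 − 14 = +0 days.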